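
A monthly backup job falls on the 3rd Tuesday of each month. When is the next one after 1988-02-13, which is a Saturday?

1988-02-16

February 1988 starts on a Monday; its first Tuesday is the 2nd, so the 3rd Tuesday is the 16th — 1988-02-16.
1988-02-16 is after 1988-02-13, so that is the next one.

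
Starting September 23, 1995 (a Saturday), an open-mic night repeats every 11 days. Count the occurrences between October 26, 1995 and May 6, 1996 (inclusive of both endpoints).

18

Occurrences land 11·i days after September 23, 1995 for i = 0, 1, 2, …
October 26, 1995 is 33 days after the start; 33 ÷ 11 = 3 remainder 0. First occurrence in the window: #4 on October 26, 1995 (3×11 = 33 days in).
May 6, 1996 is 226 days after the start; 226 ÷ 11 = 20 remainder 6. Last occurrence in the window: #21 on April 30, 1996.
Occurrences #4 through #21: 18 in total.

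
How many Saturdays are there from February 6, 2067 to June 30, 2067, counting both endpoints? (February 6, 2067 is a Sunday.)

20

February 6, 2067 is a Sunday; the first Saturday on or after it is February 12, 2067 (6 days later).
From February 12, 2067 to June 30, 2067: 16 + 31 + 30 + 31 + 30 = 138 days (rest of February, March, April, May, June).
138 ÷ 7 = 19 full weeks with remainder 5, so 19 more Saturdays after the first → 20.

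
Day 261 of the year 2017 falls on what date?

January has 31 days (261 − 31 = 230 remain).
February has 28 days (230 − 28 = 202 remain).
March has 31 days (202 − 31 = 171 remain).
April has 30 days (171 − 30 = 141 remain).
May has 31 days (141 − 31 = 110 remain).
June has 30 days (110 − 30 = 80 remain).
July has 31 days (80 − 31 = 49 remain).
August has 31 days (49 − 31 = 18 remain).
18 into September → September 18.

18 September 2017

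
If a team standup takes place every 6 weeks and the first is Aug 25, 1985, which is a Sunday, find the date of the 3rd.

Nov 17, 1985

The 3rd occurrence is 2 intervals after the first: 2 × 42 = 84 days after Aug 25, 1985.
Aug has 31 days — 6 days to the end of Aug leaves 78.
Sep has 30 days (48 left).
Oct has 31 days (17 left).
17 days into Nov → Nov 17, 1985.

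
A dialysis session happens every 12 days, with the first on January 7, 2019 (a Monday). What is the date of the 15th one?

The 15th occurrence is 14 intervals after the first: 14 × 12 = 168 days after January 7, 2019.
January has 31 days — 24 days to the end of January leaves 144.
February has 28 days (116 left).
March has 31 days (85 left).
April has 30 days (55 left).
May has 31 days (24 left).
24 days into June → June 24, 2019.

June 24, 2019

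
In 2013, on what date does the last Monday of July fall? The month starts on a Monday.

29 July 2013

July 2013 begins on a Monday, so the first Monday is July 1.
July 2013 has 31 days. Adding weeks: 1, 8, 15, 22, 29 — the last one ≤ 31 is the 29th.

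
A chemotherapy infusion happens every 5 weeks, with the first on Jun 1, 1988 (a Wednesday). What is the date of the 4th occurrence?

Sep 14, 1988

The 4th occurrence is 3 intervals after the first: 3 × 35 = 105 days after Jun 1, 1988.
Jun has 30 days — 29 days to the end of Jun leaves 76.
Jul has 31 days (45 left).
Aug has 31 days (14 left).
14 days into Sep → Sep 14, 1988.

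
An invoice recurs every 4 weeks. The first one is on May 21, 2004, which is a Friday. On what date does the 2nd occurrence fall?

The 2nd occurrence is 1 interval after the first: 1 × 28 = 28 days after May 21, 2004.
May has 31 days — 10 days to the end of May leaves 18.
18 days into June → June 18, 2004.

June 18, 2004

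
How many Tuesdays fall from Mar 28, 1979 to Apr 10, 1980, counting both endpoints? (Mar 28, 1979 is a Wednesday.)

Mar 28, 1979 is a Wednesday; the first Tuesday on or after it is Apr 3, 1979 (6 days later).
From Apr 3, 1979 to Apr 10, 1980: 272 + 101 = 373 days (rest of 1979, to Apr 10, 1980 in 1980).
373 ÷ 7 = 53 full weeks with remainder 2, so 53 more Tuesdays after the first → 54.

54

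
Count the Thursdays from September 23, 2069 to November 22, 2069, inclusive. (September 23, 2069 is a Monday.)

9

September 23, 2069 is a Monday; the first Thursday on or after it is September 26, 2069 (3 days later).
From September 26, 2069 to November 22, 2069: 4 + 31 + 22 = 57 days (rest of September, October, November).
57 ÷ 7 = 8 full weeks with remainder 1, so 8 more Thursdays after the first → 9.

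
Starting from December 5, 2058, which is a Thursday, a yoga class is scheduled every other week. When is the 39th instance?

May 20, 2060

The 39th occurrence is 38 intervals after the first: 38 × 14 = 532 days after December 5, 2058.
December has 31 days — 26 days to the end of December leaves 506.
2059 has 365 days (141 left).
January has 31 days (110 left).
February has 29 days (81 left).
March has 31 days (50 left).
April has 30 days (20 left).
20 days into May → May 20, 2060.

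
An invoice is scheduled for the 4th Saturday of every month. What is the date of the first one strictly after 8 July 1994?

23 July 1994

July 1994 starts on a Friday; its first Saturday is the 2nd, so the 4th Saturday is the 23rd — 23 July 1994.
23 July 1994 is after 8 July 1994, so that is the next one.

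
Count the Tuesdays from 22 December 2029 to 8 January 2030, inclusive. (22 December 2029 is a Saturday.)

22 December 2029 is a Saturday; the first Tuesday on or after it is 25 December 2029 (3 days later).
From 25 December 2029 to 8 January 2030: 6 + 8 = 14 days (rest of December, January).
14 ÷ 7 = 2 full weeks with remainder 0, so 2 more Tuesdays after the first → 3.

3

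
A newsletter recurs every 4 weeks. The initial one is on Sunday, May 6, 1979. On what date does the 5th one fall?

Aug 26, 1979

The 5th occurrence is 4 intervals after the first: 4 × 28 = 112 days after May 6, 1979.
May has 31 days — 25 days to the end of May leaves 87.
Jun has 30 days (57 left).
Jul has 31 days (26 left).
26 days into Aug → Aug 26, 1979.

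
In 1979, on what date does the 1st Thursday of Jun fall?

Jun 7, 1979

The first Thursday of Jun 1979 is Jun 7.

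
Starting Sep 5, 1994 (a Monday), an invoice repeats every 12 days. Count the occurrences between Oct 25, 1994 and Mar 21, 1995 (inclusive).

Occurrences land 12·i days after Sep 5, 1994 for i = 0, 1, 2, …
Oct 25, 1994 is 50 days after the start; 50 ÷ 12 = 4 remainder 2; since the remainder is 2, round up to i = 5. First occurrence in the window: #6 on Nov 4, 1994 (5×12 = 60 days in).
Mar 21, 1995 is 197 days after the start; 197 ÷ 12 = 16 remainder 5. Last occurrence in the window: #17 on Mar 16, 1995.
Occurrences #6 through #17: 12 in total.

12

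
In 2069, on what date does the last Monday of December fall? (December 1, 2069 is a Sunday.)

December 2069 begins on a Sunday, so the first Monday is December 2 (1 day later).
December 2069 has 31 days. Adding weeks: 2, 9, 16, 23, 30 — the last one ≤ 31 is the 30th.

December 30, 2069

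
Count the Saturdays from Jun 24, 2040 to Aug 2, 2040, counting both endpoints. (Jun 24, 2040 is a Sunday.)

5

Jun 24, 2040 is a Sunday; the first Saturday on or after it is Jun 30, 2040 (6 days later).
From Jun 30, 2040 to Aug 2, 2040: 0 + 31 + 2 = 33 days (rest of Jun, Jul, Aug).
33 ÷ 7 = 4 full weeks with remainder 5, so 4 more Saturdays after the first → 5.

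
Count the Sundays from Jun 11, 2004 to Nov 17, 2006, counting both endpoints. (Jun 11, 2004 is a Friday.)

127

Jun 11, 2004 is a Friday; the first Sunday on or after it is Jun 13, 2004 (2 days later).
From Jun 13, 2004 to Nov 17, 2006: 201 + 365 + 321 = 887 days (rest of 2004, 2005, to Nov 17, 2006 in 2006).
887 ÷ 7 = 126 full weeks with remainder 5, so 126 more Sundays after the first → 127.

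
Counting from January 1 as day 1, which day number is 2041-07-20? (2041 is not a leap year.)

201

Days in months before July: 31 + 28 + 31 + 30 + 31 + 30 = 181.
Plus 20 days into July → day 201.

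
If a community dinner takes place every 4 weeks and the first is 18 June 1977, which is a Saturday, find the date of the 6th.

The 6th occurrence is 5 intervals after the first: 5 × 28 = 140 days after 18 June 1977.
June has 30 days — 12 days to the end of June leaves 128.
July has 31 days (97 left).
August has 31 days (66 left).
September has 30 days (36 left).
October has 31 days (5 left).
5 days into November → 5 November 1977.

5 November 1977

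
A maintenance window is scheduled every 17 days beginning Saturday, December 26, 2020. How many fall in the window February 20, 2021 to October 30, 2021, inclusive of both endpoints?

15

Occurrences land 17·i days after December 26, 2020 for i = 0, 1, 2, …
February 20, 2021 is 56 days after the start; 56 ÷ 17 = 3 remainder 5; since the remainder is 5, round up to i = 4. First occurrence in the window: #5 on March 4, 2021 (4×17 = 68 days in).
October 30, 2021 is 308 days after the start; 308 ÷ 17 = 18 remainder 2. Last occurrence in the window: #19 on October 28, 2021.
Occurrences #5 through #19: 15 in total.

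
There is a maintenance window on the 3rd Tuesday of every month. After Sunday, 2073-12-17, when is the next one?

December 2073 starts on a Friday; its first Tuesday is the 5th, so the 3rd Tuesday is the 19th — 2073-12-19.
2073-12-19 is after 2073-12-17, so that is the next one.

2073-12-19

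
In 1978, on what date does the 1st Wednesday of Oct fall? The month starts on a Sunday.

Oct 1978 begins on a Sunday, so the first Wednesday is Oct 4 (3 days later).

Oct 4, 1978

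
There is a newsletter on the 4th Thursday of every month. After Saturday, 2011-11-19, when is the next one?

2011-11-24

November 2011 starts on a Tuesday; its first Thursday is the 3rd, so the 4th Thursday is the 24th — 2011-11-24.
2011-11-24 is after 2011-11-19, so that is the next one.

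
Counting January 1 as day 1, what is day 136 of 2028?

May 15, 2028

Jan has 31 days (136 − 31 = 105 remain).
Feb has 29 days (105 − 29 = 76 remain).
Mar has 31 days (76 − 31 = 45 remain).
Apr has 30 days (45 − 30 = 15 remain).
15 into May → May 15.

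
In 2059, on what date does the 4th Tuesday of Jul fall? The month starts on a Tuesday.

Jul 22, 2059

Jul 2059 begins on a Tuesday, so the first Tuesday is Jul 1.
The 4th Tuesday is 3 weeks later: 1 + 21 = 22.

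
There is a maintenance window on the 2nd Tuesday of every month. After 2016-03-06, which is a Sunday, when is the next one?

2016-03-08

March 2016 starts on a Tuesday; its first Tuesday is the 1st, so the 2nd Tuesday is the 8th — 2016-03-08.
2016-03-08 is after 2016-03-06, so that is the next one.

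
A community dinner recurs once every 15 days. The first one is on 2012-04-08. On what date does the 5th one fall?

2012-06-07

The 5th occurrence is 4 intervals after the first: 4 × 15 = 60 days after 2012-04-08.
April has 30 days — 22 days to the end of April leaves 38.
May has 31 days (7 left).
7 days into June → 2012-06-07.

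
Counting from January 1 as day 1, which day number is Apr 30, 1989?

120

Days in months before Apr: 31 + 28 + 31 = 90.
Plus 30 days into Apr → day 120.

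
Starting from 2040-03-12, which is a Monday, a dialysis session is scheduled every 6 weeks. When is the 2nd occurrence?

2040-04-23

The 2nd occurrence is 1 interval after the first: 1 × 42 = 42 days after 2040-03-12.
March has 31 days — 19 days to the end of March leaves 23.
23 days into April → 2040-04-23.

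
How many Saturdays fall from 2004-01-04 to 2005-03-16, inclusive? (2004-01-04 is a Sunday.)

62

2004-01-04 is a Sunday; the first Saturday on or after it is 2004-01-10 (6 days later).
From 2004-01-10 to 2005-03-16: 356 + 75 = 431 days (rest of 2004, to 2005-03-16 in 2005).
431 ÷ 7 = 61 full weeks with remainder 4, so 61 more Saturdays after the first → 62.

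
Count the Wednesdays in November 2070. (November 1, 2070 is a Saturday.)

4

November 1, 2070 is a Saturday; the first Wednesday on or after it is November 5, 2070 (4 days later).
From November 5, 2070 to November 30, 2070 is 30 − 5 = 25 days.
25 ÷ 7 = 3 full weeks with remainder 4, so 3 more Wednesdays after the first → 4.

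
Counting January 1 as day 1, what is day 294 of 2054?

2054-10-21

January has 31 days (294 − 31 = 263 remain).
February has 28 days (263 − 28 = 235 remain).
March has 31 days (235 − 31 = 204 remain).
April has 30 days (204 − 30 = 174 remain).
May has 31 days (174 − 31 = 143 remain).
June has 30 days (143 − 30 = 113 remain).
July has 31 days (113 − 31 = 82 remain).
August has 31 days (82 − 31 = 51 remain).
September has 30 days (51 − 30 = 21 remain).
21 into October → October 21.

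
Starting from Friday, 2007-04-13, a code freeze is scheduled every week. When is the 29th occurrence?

2007-10-26

The 29th occurrence is 28 intervals after the first: 28 × 7 = 196 days after 2007-04-13.
April has 30 days — 17 days to the end of April leaves 179.
May has 31 days (148 left).
June has 30 days (118 left).
July has 31 days (87 left).
August has 31 days (56 left).
September has 30 days (26 left).
26 days into October → 2007-10-26.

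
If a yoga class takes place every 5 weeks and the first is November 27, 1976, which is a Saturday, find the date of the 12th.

The 12th occurrence is 11 intervals after the first: 11 × 35 = 385 days after November 27, 1976.
November has 30 days — 3 days to the end of November leaves 382.
December has 31 days (351 left).
January has 31 days (320 left).
February has 28 days (292 left).
March has 31 days (261 left).
April has 30 days (231 left).
May has 31 days (200 left).
June has 30 days (170 left).
July has 31 days (139 left).
August has 31 days (108 left).
September has 30 days (78 left).
October has 31 days (47 left).
November has 30 days (17 left).
17 days into December → December 17, 1977.

December 17, 1977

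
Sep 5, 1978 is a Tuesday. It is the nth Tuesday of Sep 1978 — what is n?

Day 5 falls in week ⌈5/7⌉ of the month.
Days 1–7 hold the 1st Tuesday, 8–14 the 2nd, 15–21 the 3rd, 22–28 the 4th, 29–31 the 5th.
5 is in the range for the 1st.

1st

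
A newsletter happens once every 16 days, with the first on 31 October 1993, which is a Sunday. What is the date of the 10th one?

The 10th occurrence is 9 intervals after the first: 9 × 16 = 144 days after 31 October 1993.
October has 31 days — 0 days to the end of October leaves 144.
November has 30 days (114 left).
December has 31 days (83 left).
January has 31 days (52 left).
February has 28 days (24 left).
24 days into March → 24 March 1994.

24 March 1994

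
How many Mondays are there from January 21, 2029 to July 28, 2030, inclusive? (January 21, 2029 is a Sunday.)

January 21, 2029 is a Sunday; the first Monday on or after it is January 22, 2029 (1 day later).
From January 22, 2029 to July 28, 2030: 343 + 209 = 552 days (rest of 2029, to July 28, 2030 in 2030).
552 ÷ 7 = 78 full weeks with remainder 6, so 78 more Mondays after the first → 79.

79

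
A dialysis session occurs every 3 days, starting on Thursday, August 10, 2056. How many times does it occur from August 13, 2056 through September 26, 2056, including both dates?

15

Occurrences land 3·i days after August 10, 2056 for i = 0, 1, 2, …
August 13, 2056 is 3 days after the start; 3 ÷ 3 = 1 remainder 0. First occurrence in the window: #2 on August 13, 2056 (1×3 = 3 days in).
September 26, 2056 is 47 days after the start; 47 ÷ 3 = 15 remainder 2. Last occurrence in the window: #16 on September 24, 2056.
Occurrences #2 through #16: 15 in total.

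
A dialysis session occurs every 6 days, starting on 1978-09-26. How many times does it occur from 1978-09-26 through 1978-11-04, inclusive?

7

Occurrences land 6·i days after 1978-09-26 for i = 0, 1, 2, …
The window opens on the start date, so the first occurrence inside is #1 on 1978-09-26.
1978-11-04 is 39 days after the start; 39 ÷ 6 = 6 remainder 3. Last occurrence in the window: #7 on 1978-11-01.
Occurrences #1 through #7: 7 in total.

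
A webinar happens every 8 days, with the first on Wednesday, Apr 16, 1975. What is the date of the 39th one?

Feb 14, 1976

The 39th occurrence is 38 intervals after the first: 38 × 8 = 304 days after Apr 16, 1975.
Apr has 30 days — 14 days to the end of Apr leaves 290.
May has 31 days (259 left).
Jun has 30 days (229 left).
Jul has 31 days (198 left).
Aug has 31 days (167 left).
Sep has 30 days (137 left).
Oct has 31 days (106 left).
Nov has 30 days (76 left).
Dec has 31 days (45 left).
Jan has 31 days (14 left).
14 days into Feb → Feb 14, 1976.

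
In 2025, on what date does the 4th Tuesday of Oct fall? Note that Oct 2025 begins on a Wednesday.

Oct 28, 2025

Oct 2025 begins on a Wednesday, so the first Tuesday is Oct 7 (6 days later).
The 4th Tuesday is 3 weeks later: 7 + 21 = 28.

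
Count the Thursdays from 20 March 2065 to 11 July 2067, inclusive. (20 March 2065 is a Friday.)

20 March 2065 is a Friday; the first Thursday on or after it is 26 March 2065 (6 days later).
From 26 March 2065 to 11 July 2067: 280 + 365 + 192 = 837 days (rest of 2065, 2066, to 11 July 2067 in 2067).
837 ÷ 7 = 119 full weeks with remainder 4, so 119 more Thursdays after the first → 120.

120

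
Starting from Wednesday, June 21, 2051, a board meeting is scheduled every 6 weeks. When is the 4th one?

October 25, 2051

The 4th occurrence is 3 intervals after the first: 3 × 42 = 126 days after June 21, 2051.
June has 30 days — 9 days to the end of June leaves 117.
July has 31 days (86 left).
August has 31 days (55 left).
September has 30 days (25 left).
25 days into October → October 25, 2051.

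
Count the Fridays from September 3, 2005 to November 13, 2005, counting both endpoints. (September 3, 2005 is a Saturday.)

10

September 3, 2005 is a Saturday; the first Friday on or after it is September 9, 2005 (6 days later).
From September 9, 2005 to November 13, 2005: 21 + 31 + 13 = 65 days (rest of September, October, November).
65 ÷ 7 = 9 full weeks with remainder 2, so 9 more Fridays after the first → 10.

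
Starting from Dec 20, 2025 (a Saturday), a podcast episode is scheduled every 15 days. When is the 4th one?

The 4th occurrence is 3 intervals after the first: 3 × 15 = 45 days after Dec 20, 2025.
Dec has 31 days — 11 days to the end of Dec leaves 34.
Jan has 31 days (3 left).
3 days into Feb → Feb 3, 2026.

Feb 3, 2026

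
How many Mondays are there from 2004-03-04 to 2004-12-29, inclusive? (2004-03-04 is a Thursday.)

43

2004-03-04 is a Thursday; the first Monday on or after it is 2004-03-08 (4 days later).
From 2004-03-08 to 2004-12-29: 23 + 30 + 31 + 30 + 31 + 31 + 30 + 31 + 30 + 29 = 296 days (rest of March, April, May, June, July, August, September, October, November, December).
296 ÷ 7 = 42 full weeks with remainder 2, so 42 more Mondays after the first → 43.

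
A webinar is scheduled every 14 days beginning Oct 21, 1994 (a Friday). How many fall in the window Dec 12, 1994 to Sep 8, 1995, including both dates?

20

Occurrences land 14·i days after Oct 21, 1994 for i = 0, 1, 2, …
Dec 12, 1994 is 52 days after the start; 52 ÷ 14 = 3 remainder 10; since the remainder is 10, round up to i = 4. First occurrence in the window: #5 on Dec 16, 1994 (4×14 = 56 days in).
Sep 8, 1995 is 322 days after the start; 322 ÷ 14 = 23 remainder 0. Last occurrence in the window: #24 on Sep 8, 1995.
Occurrences #5 through #24: 20 in total.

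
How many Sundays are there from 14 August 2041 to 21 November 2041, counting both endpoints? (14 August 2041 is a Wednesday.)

14

14 August 2041 is a Wednesday; the first Sunday on or after it is 18 August 2041 (4 days later).
From 18 August 2041 to 21 November 2041: 13 + 30 + 31 + 21 = 95 days (rest of August, September, October, November).
95 ÷ 7 = 13 full weeks with remainder 4, so 13 more Sundays after the first → 14.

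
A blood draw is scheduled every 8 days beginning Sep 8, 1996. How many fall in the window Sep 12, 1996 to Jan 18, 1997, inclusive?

16

Occurrences land 8·i days after Sep 8, 1996 for i = 0, 1, 2, …
Sep 12, 1996 is 4 days after the start; 4 ÷ 8 = 0 remainder 4; since the remainder is 4, round up to i = 1. First occurrence in the window: #2 on Sep 16, 1996 (1×8 = 8 days in).
Jan 18, 1997 is 132 days after the start; 132 ÷ 8 = 16 remainder 4. Last occurrence in the window: #17 on Jan 14, 1997.
Occurrences #2 through #17: 16 in total.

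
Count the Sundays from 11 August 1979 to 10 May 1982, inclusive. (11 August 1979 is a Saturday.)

144

11 August 1979 is a Saturday; the first Sunday on or after it is 12 August 1979 (1 day later).
From 12 August 1979 to 10 May 1982: 141 + 366 + 365 + 130 = 1002 days (rest of 1979, 1980, 1981, to 10 May 1982 in 1982).
1002 ÷ 7 = 143 full weeks with remainder 1, so 143 more Sundays after the first → 144.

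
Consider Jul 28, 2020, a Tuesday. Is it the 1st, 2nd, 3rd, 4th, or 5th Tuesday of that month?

Day 28 falls in week ⌈28/7⌉ of the month.
Days 1–7 hold the 1st Tuesday, 8–14 the 2nd, 15–21 the 3rd, 22–28 the 4th, 29–31 the 5th.
28 is in the range for the 4th.

4th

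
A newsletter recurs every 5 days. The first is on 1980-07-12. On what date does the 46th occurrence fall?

The 46th occurrence is 45 intervals after the first: 45 × 5 = 225 days after 1980-07-12.
July has 31 days — 19 days to the end of July leaves 206.
August has 31 days (175 left).
September has 30 days (145 left).
October has 31 days (114 left).
November has 30 days (84 left).
December has 31 days (53 left).
January has 31 days (22 left).
22 days into February → 1981-02-22.

1981-02-22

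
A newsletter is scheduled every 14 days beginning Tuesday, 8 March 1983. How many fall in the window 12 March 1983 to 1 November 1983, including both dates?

17

Occurrences land 14·i days after 8 March 1983 for i = 0, 1, 2, …
12 March 1983 is 4 days after the start; 4 ÷ 14 = 0 remainder 4; since the remainder is 4, round up to i = 1. First occurrence in the window: #2 on 22 March 1983 (1×14 = 14 days in).
1 November 1983 is 238 days after the start; 238 ÷ 14 = 17 remainder 0. Last occurrence in the window: #18 on 1 November 1983.
Occurrences #2 through #18: 17 in total.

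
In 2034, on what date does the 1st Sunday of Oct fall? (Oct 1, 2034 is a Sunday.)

Oct 2034 begins on a Sunday, so the first Sunday is Oct 1.

Oct 1, 2034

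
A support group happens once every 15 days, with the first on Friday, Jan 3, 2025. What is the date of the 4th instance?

Feb 17, 2025

The 4th occurrence is 3 intervals after the first: 3 × 15 = 45 days after Jan 3, 2025.
Jan has 31 days — 28 days to the end of Jan leaves 17.
17 days into Feb → Feb 17, 2025.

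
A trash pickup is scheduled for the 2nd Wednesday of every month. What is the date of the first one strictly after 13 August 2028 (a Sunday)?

13 September 2028

August 2028 starts on a Tuesday; its first Wednesday is the 2nd, so the 2nd Wednesday is the 9th — 9 August 2028.
That is not after 13 August 2028, so look at September 2028.
September 2028 starts on a Friday; its first Wednesday is the 6th, so the 2nd Wednesday is the 13th — 13 September 2028.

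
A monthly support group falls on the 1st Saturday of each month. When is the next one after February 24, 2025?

March 1, 2025

February 2025 starts on a Saturday, so its 1st Saturday is February 1, 2025.
That is not after February 24, 2025, so look at March 2025.
March 2025 starts on a Saturday, so its 1st Saturday is March 1, 2025.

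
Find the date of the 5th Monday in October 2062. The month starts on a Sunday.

2062-10-30

October 2062 begins on a Sunday, so the first Monday is October 2 (1 day later).
The 5th Monday is 4 weeks later: 2 + 28 = 30.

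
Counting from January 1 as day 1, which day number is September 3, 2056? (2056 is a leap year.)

Days in months before September: 31 + 29 + 31 + 30 + 31 + 30 + 31 + 31 = 244.
Plus 3 days into September → day 247.

247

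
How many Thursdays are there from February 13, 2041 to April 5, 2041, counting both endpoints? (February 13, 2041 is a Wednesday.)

February 13, 2041 is a Wednesday; the first Thursday on or after it is February 14, 2041 (1 day later).
From February 14, 2041 to April 5, 2041: 14 + 31 + 5 = 50 days (rest of February, March, April).
50 ÷ 7 = 7 full weeks with remainder 1, so 7 more Thursdays after the first → 8.

8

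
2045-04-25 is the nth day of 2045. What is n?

115

Days in months before April: 31 + 28 + 31 = 90.
Plus 25 days into April → day 115.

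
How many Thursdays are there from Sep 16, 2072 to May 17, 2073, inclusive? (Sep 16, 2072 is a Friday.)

34

Sep 16, 2072 is a Friday; the first Thursday on or after it is Sep 22, 2072 (6 days later).
From Sep 22, 2072 to May 17, 2073: 8 + 31 + 30 + 31 + 31 + 28 + 31 + 30 + 17 = 237 days (rest of Sep, Oct, Nov, Dec, Jan, Feb, Mar, Apr, May).
237 ÷ 7 = 33 full weeks with remainder 6, so 33 more Thursdays after the first → 34.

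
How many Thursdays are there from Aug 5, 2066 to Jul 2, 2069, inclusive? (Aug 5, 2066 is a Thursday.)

152

Aug 5, 2066 is a Thursday; the first Thursday on or after it is Aug 5, 2066.
From Aug 5, 2066 to Jul 2, 2069: 148 + 365 + 366 + 183 = 1062 days (rest of 2066, 2067, 2068, to Jul 2, 2069 in 2069).
1062 ÷ 7 = 151 full weeks with remainder 5, so 151 more Thursdays after the first → 152.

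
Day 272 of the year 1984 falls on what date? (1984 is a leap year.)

1984-09-28

January has 31 days (272 − 31 = 241 remain).
February has 29 days (241 − 29 = 212 remain).
March has 31 days (212 − 31 = 181 remain).
April has 30 days (181 − 30 = 151 remain).
May has 31 days (151 − 31 = 120 remain).
June has 30 days (120 − 30 = 90 remain).
July has 31 days (90 − 31 = 59 remain).
August has 31 days (59 − 31 = 28 remain).
28 into September → September 28.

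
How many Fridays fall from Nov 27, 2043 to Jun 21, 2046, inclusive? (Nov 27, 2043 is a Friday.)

Nov 27, 2043 is a Friday; the first Friday on or after it is Nov 27, 2043.
From Nov 27, 2043 to Jun 21, 2046: 34 + 366 + 365 + 172 = 937 days (rest of 2043, 2044, 2045, to Jun 21, 2046 in 2046).
937 ÷ 7 = 133 full weeks with remainder 6, so 133 more Fridays after the first → 134.

134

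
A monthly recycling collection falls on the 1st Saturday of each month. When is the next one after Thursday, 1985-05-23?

1985-06-01

May 1985 starts on a Wednesday, so its 1st Saturday is 1985-05-04 (3 days in).
That is not after 1985-05-23, so look at June 1985.
June 1985 starts on a Saturday, so its 1st Saturday is 1985-06-01.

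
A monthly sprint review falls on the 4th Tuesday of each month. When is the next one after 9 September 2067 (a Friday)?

27 September 2067

September 2067 starts on a Thursday; its first Tuesday is the 6th, so the 4th Tuesday is the 27th — 27 September 2067.
27 September 2067 is after 9 September 2067, so that is the next one.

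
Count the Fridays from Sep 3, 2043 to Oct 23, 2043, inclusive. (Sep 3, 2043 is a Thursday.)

Sep 3, 2043 is a Thursday; the first Friday on or after it is Sep 4, 2043 (1 day later).
From Sep 4, 2043 to Oct 23, 2043: 26 + 23 = 49 days (rest of Sep, Oct).
49 ÷ 7 = 7 full weeks with remainder 0, so 7 more Fridays after the first → 8.

8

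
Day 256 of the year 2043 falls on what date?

Jan has 31 days (256 − 31 = 225 remain).
Feb has 28 days (225 − 28 = 197 remain).
Mar has 31 days (197 − 31 = 166 remain).
Apr has 30 days (166 − 30 = 136 remain).
May has 31 days (136 − 31 = 105 remain).
Jun has 30 days (105 − 30 = 75 remain).
Jul has 31 days (75 − 31 = 44 remain).
Aug has 31 days (44 − 31 = 13 remain).
13 into Sep → Sep 13.

Sep 13, 2043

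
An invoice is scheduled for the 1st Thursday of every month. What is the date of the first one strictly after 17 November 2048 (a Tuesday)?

3 December 2048

November 2048 starts on a Sunday, so its 1st Thursday is 5 November 2048 (4 days in).
That is not after 17 November 2048, so look at December 2048.
December 2048 starts on a Tuesday, so its 1st Thursday is 3 December 2048 (2 days in).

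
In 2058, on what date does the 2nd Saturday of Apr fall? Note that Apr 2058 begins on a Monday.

Apr 2058 begins on a Monday, so the first Saturday is Apr 6 (5 days later).
The 2nd Saturday is 1 weeks later: 6 + 7 = 13.

Apr 13, 2058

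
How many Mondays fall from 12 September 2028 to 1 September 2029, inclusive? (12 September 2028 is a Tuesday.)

12 September 2028 is a Tuesday; the first Monday on or after it is 18 September 2028 (6 days later).
From 18 September 2028 to 1 September 2029: 104 + 244 = 348 days (rest of 2028, to 1 September 2029 in 2029).
348 ÷ 7 = 49 full weeks with remainder 5, so 49 more Mondays after the first → 50.

50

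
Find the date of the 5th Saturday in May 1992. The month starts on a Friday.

May 1992 begins on a Friday, so the first Saturday is May 2 (1 day later).
The 5th Saturday is 4 weeks later: 2 + 28 = 30.

1992-05-30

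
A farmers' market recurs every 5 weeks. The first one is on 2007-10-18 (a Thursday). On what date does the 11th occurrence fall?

The 11th occurrence is 10 intervals after the first: 10 × 35 = 350 days after 2007-10-18.
October has 31 days — 13 days to the end of October leaves 337.
November has 30 days (307 left).
December has 31 days (276 left).
January has 31 days (245 left).
February has 29 days (216 left).
March has 31 days (185 left).
April has 30 days (155 left).
May has 31 days (124 left).
June has 30 days (94 left).
July has 31 days (63 left).
August has 31 days (32 left).
September has 30 days (2 left).
2 days into October → 2008-10-02.

2008-10-02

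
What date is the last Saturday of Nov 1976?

Nov 27, 1976

Nov 1976 begins on a Monday, so the first Saturday is Nov 6 (5 days later).
Nov 1976 has 30 days. Adding weeks: 6, 13, 20, 27 — the last one ≤ 30 is the 27th.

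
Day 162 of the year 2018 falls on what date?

2018-06-11

January has 31 days (162 − 31 = 131 remain).
February has 28 days (131 − 28 = 103 remain).
March has 31 days (103 − 31 = 72 remain).
April has 30 days (72 − 30 = 42 remain).
May has 31 days (42 − 31 = 11 remain).
11 into June → June 11.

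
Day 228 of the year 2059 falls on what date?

January has 31 days (228 − 31 = 197 remain).
February has 28 days (197 − 28 = 169 remain).
March has 31 days (169 − 31 = 138 remain).
April has 30 days (138 − 30 = 108 remain).
May has 31 days (108 − 31 = 77 remain).
June has 30 days (77 − 30 = 47 remain).
July has 31 days (47 − 31 = 16 remain).
16 into August → August 16.

2059-08-16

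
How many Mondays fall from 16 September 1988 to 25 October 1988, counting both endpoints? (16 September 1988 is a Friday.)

16 September 1988 is a Friday; the first Monday on or after it is 19 September 1988 (3 days later).
From 19 September 1988 to 25 October 1988: 11 + 25 = 36 days (rest of September, October).
36 ÷ 7 = 5 full weeks with remainder 1, so 5 more Mondays after the first → 6.

6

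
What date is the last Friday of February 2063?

2063-02-23

February 2063 begins on a Thursday, so the first Friday is February 2 (1 day later).
February 2063 has 28 days. Adding weeks: 2, 9, 16, 23 — the last one ≤ 28 is the 23rd.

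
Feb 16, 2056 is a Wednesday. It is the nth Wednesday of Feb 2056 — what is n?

Day 16 falls in week ⌈16/7⌉ of the month.
Days 1–7 hold the 1st Wednesday, 8–14 the 2nd, 15–21 the 3rd, 22–28 the 4th, 29–31 the 5th.
16 is in the range for the 3rd.

3rd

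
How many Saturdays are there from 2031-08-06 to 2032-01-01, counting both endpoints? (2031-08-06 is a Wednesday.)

2031-08-06 is a Wednesday; the first Saturday on or after it is 2031-08-09 (3 days later).
From 2031-08-09 to 2032-01-01: 22 + 30 + 31 + 30 + 31 + 1 = 145 days (rest of August, September, October, November, December, January).
145 ÷ 7 = 20 full weeks with remainder 5, so 20 more Saturdays after the first → 21.

21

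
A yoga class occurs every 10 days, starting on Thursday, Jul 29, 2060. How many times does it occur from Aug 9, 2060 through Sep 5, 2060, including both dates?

2

Occurrences land 10·i days after Jul 29, 2060 for i = 0, 1, 2, …
Aug 9, 2060 is 11 days after the start; 11 ÷ 10 = 1 remainder 1; since the remainder is 1, round up to i = 2. First occurrence in the window: #3 on Aug 18, 2060 (2×10 = 20 days in).
Sep 5, 2060 is 38 days after the start; 38 ÷ 10 = 3 remainder 8. Last occurrence in the window: #4 on Aug 28, 2060.
Occurrences #3 through #4: 2 in total.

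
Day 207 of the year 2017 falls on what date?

January has 31 days (207 − 31 = 176 remain).
February has 28 days (176 − 28 = 148 remain).
March has 31 days (148 − 31 = 117 remain).
April has 30 days (117 − 30 = 87 remain).
May has 31 days (87 − 31 = 56 remain).
June has 30 days (56 − 30 = 26 remain).
26 into July → July 26.

July 26, 2017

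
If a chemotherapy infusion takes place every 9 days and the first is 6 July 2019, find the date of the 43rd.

The 43rd occurrence is 42 intervals after the first: 42 × 9 = 378 days after 6 July 2019.
July has 31 days — 25 days to the end of July leaves 353.
August has 31 days (322 left).
September has 30 days (292 left).
October has 31 days (261 left).
November has 30 days (231 left).
December has 31 days (200 left).
January has 31 days (169 left).
February has 29 days (140 left).
March has 31 days (109 left).
April has 30 days (79 left).
May has 31 days (48 left).
June has 30 days (18 left).
18 days into July → 18 July 2020.

18 July 2020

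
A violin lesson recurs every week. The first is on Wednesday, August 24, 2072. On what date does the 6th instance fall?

September 28, 2072

The 6th occurrence is 5 intervals after the first: 5 × 7 = 35 days after August 24, 2072.
August has 31 days — 7 days to the end of August leaves 28.
28 days into September → September 28, 2072.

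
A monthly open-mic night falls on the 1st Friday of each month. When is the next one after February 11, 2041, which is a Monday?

February 2041 starts on a Friday, so its 1st Friday is February 1, 2041.
That is not after February 11, 2041, so look at March 2041.
March 2041 starts on a Friday, so its 1st Friday is March 1, 2041.

March 1, 2041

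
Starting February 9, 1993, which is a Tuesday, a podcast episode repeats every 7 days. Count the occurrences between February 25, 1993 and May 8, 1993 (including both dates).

Occurrences land 7·i days after February 9, 1993 for i = 0, 1, 2, …
February 25, 1993 is 16 days after the start; 16 ÷ 7 = 2 remainder 2; since the remainder is 2, round up to i = 3. First occurrence in the window: #4 on March 2, 1993 (3×7 = 21 days in).
May 8, 1993 is 88 days after the start; 88 ÷ 7 = 12 remainder 4. Last occurrence in the window: #13 on May 4, 1993.
Occurrences #4 through #13: 10 in total.

10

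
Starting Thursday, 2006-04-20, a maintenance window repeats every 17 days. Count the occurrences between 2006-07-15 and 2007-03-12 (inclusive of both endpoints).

Occurrences land 17·i days after 2006-04-20 for i = 0, 1, 2, …
2006-07-15 is 86 days after the start; 86 ÷ 17 = 5 remainder 1; since the remainder is 1, round up to i = 6. First occurrence in the window: #7 on 2006-07-31 (6×17 = 102 days in).
2007-03-12 is 326 days after the start; 326 ÷ 17 = 19 remainder 3. Last occurrence in the window: #20 on 2007-03-09.
Occurrences #7 through #20: 14 in total.

14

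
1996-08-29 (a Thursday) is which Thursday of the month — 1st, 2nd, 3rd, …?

Day 29 falls in week ⌈29/7⌉ of the month.
Days 1–7 hold the 1st Thursday, 8–14 the 2nd, 15–21 the 3rd, 22–28 the 4th, 29–31 the 5th.
29 is in the range for the 5th.

5th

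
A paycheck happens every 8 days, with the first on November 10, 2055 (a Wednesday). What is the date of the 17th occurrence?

The 17th occurrence is 16 intervals after the first: 16 × 8 = 128 days after November 10, 2055.
November has 30 days — 20 days to the end of November leaves 108.
December has 31 days (77 left).
January has 31 days (46 left).
February has 29 days (17 left).
17 days into March → March 17, 2056.

March 17, 2056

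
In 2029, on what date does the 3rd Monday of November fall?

The first Monday of November 2029 is November 5.
The 3rd Monday is 2 weeks later: 5 + 14 = 19.

2029-11-19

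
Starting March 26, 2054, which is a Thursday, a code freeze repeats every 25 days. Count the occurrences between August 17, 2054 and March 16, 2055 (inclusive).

9

Occurrences land 25·i days after March 26, 2054 for i = 0, 1, 2, …
August 17, 2054 is 144 days after the start; 144 ÷ 25 = 5 remainder 19; since the remainder is 19, round up to i = 6. First occurrence in the window: #7 on August 23, 2054 (6×25 = 150 days in).
March 16, 2055 is 355 days after the start; 355 ÷ 25 = 14 remainder 5. Last occurrence in the window: #15 on March 11, 2055.
Occurrences #7 through #15: 9 in total.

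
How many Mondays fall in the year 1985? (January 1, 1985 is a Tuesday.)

January 1, 1985 is a Tuesday; the first Monday on or after it is January 7, 1985 (6 days later).
From January 7, 1985 to December 31, 1985: 24 + 28 + 31 + 30 + 31 + 30 + 31 + 31 + 30 + 31 + 30 + 31 = 358 days (rest of January, February, March, April, May, June, July, August, September, October, November, December).
358 ÷ 7 = 51 full weeks with remainder 1, so 51 more Mondays after the first → 52.

52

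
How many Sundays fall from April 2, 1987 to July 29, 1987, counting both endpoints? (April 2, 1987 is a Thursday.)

17

April 2, 1987 is a Thursday; the first Sunday on or after it is April 5, 1987 (3 days later).
From April 5, 1987 to July 29, 1987: 25 + 31 + 30 + 29 = 115 days (rest of April, May, June, July).
115 ÷ 7 = 16 full weeks with remainder 3, so 16 more Sundays after the first → 17.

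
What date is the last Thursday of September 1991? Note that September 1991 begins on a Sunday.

1991-09-26

September 1991 begins on a Sunday, so the first Thursday is September 5 (4 days later).
September 1991 has 30 days. Adding weeks: 5, 12, 19, 26 — the last one ≤ 30 is the 26th.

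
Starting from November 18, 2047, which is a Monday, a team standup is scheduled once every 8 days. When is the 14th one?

March 1, 2048

The 14th occurrence is 13 intervals after the first: 13 × 8 = 104 days after November 18, 2047.
November has 30 days — 12 days to the end of November leaves 92.
December has 31 days (61 left).
January has 31 days (30 left).
February has 29 days (1 left).
1 day into March → March 1, 2048.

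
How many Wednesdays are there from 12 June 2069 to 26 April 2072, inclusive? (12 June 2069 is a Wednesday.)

150

12 June 2069 is a Wednesday; the first Wednesday on or after it is 12 June 2069.
From 12 June 2069 to 26 April 2072: 202 + 365 + 365 + 117 = 1049 days (rest of 2069, 2070, 2071, to 26 April 2072 in 2072).
1049 ÷ 7 = 149 full weeks with remainder 6, so 149 more Wednesdays after the first → 150.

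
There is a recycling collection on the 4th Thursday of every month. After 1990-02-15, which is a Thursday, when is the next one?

1990-02-22

February 1990 starts on a Thursday; its first Thursday is the 1st, so the 4th Thursday is the 22nd — 1990-02-22.
1990-02-22 is after 1990-02-15, so that is the next one.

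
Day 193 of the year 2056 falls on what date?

11 July 2056

January has 31 days (193 − 31 = 162 remain).
February has 29 days (162 − 29 = 133 remain).
March has 31 days (133 − 31 = 102 remain).
April has 30 days (102 − 30 = 72 remain).
May has 31 days (72 − 31 = 41 remain).
June has 30 days (41 − 30 = 11 remain).
11 into July → July 11.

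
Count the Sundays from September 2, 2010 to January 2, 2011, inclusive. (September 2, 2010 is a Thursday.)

September 2, 2010 is a Thursday; the first Sunday on or after it is September 5, 2010 (3 days later).
From September 5, 2010 to January 2, 2011: 25 + 31 + 30 + 31 + 2 = 119 days (rest of September, October, November, December, January).
119 ÷ 7 = 17 full weeks with remainder 0, so 17 more Sundays after the first → 18.

18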